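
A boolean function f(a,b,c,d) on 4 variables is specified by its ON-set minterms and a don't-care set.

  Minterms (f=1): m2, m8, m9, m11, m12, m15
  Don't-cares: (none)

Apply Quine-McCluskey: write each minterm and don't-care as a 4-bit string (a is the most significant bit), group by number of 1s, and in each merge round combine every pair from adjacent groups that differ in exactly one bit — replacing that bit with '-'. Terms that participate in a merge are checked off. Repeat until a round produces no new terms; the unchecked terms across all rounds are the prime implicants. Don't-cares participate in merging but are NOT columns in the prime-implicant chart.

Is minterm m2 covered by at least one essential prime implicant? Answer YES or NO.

YES

size-2^0 implicants → 0010  1000(✓)  1001(✓)  1011(✓)  1100(✓)  1111(✓)
size-2^1 implicants → 1-00  1-11  10-1  100-
Unchecked terms (primes): 0010, 1-00, 1-11, 10-1, 100-
Minterm coverage:
  m2 ⊆ 0010 [E]
  m8 ⊆ 1-00,100-
  m9 ⊆ 10-1,100-
  m11 ⊆ 1-11,10-1
  m12 ⊆ 1-00 [E]
  m15 ⊆ 1-11 [E]
E = {0010, 1-00, 1-11}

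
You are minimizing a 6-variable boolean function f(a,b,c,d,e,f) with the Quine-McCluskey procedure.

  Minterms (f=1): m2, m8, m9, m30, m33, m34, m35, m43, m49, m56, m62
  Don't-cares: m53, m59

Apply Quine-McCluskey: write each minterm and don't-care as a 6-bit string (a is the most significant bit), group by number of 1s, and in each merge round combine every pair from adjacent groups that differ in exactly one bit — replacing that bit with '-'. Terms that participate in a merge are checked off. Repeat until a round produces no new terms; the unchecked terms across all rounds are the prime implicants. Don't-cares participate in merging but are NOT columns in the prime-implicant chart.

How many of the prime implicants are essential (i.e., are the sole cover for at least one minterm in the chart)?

Round 0: 000010✓ 001000✓ 001001✓ 011110✓ 100001✓ 100010✓ 100011✓ 101011✓ 110001✓ 110101✓ 111000 111011✓ 111110✓
Round 1: -00010 -11110 00100- 1-0001 1-1011 10-011 1000-1 10001- 110-01
PIs = {-00010, -11110, 00100-, 1-0001, 1-1011, 10-011, 1000-1, 10001-, 110-01, 111000}
Coverage chart:
  m2: -00010 ←essential
  m8: 00100- ←essential
  m9: 00100- ←essential
  m30: -11110 ←essential
  m33: 1-0001,1000-1
  m34: -00010,10001-
  m35: 10-011,1000-1,10001-
  m43: 1-1011,10-011
  m49: 1-0001,110-01
  m56: 111000 ←essential
  m62: -11110 ←essential
Essential: -00010, -11110, 00100-, 111000

4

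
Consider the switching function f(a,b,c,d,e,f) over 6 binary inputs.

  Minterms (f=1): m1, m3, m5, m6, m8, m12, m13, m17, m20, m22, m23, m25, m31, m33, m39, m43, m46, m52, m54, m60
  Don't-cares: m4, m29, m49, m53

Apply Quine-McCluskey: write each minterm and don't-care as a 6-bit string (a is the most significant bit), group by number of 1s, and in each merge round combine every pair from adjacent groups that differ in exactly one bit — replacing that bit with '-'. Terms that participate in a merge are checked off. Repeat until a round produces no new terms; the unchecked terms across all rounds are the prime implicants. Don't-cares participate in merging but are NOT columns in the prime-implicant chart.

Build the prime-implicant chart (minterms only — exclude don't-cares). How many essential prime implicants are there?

[col 0] 000001*, 000011*, 000100*, 000101*, 000110*, 001000*, 001100*, 001101*, 010001*, 010100*, 010110*, 010111*, 011001*, 011101*, 011111*, 100001*, 100111, 101011, 101110, 110001*, 110100*, 110101*, 110110*, 111100*
[col 1] -00001*, -10001*, -10100*, -10110*, 0-0001*, 0-0100*, 0-0110*, 0-1101, 00-100*, 00-101*, 000-01, 0000-1, 0001-0*, 00010-*, 001-00, 00110-*, 01-001, 01-111, 0101-0*, 01011-, 011-01, 0111-1, 1-0001*, 11-100, 110-01, 1101-0*, 11010-
[col 2] --0001, -101-0, 0-01-0, 00-10-
Prime implicants: --0001, -101-0, 0-01-0, 0-1101, 00-10-, 000-01, 0000-1, 001-00, 01-001, 01-111, 01011-, 011-01, 0111-1, 100111, 101011, 101110, 11-100, 110-01, 11010-
PI chart (minterm → PIs covering it):
  1 | --0001,000-01,0000-1
  3 | 0000-1  (sole → essential)
  5 | 00-10-,000-01
  6 | 0-01-0  (sole → essential)
  8 | 001-00  (sole → essential)
  12 | 00-10-,001-00
  13 | 0-1101,00-10-
  17 | --0001,01-001
  20 | -101-0,0-01-0
  22 | -101-0,0-01-0,01011-
  23 | 01-111,01011-
  25 | 01-001,011-01
  31 | 01-111,0111-1
  33 | --0001  (sole → essential)
  39 | 100111  (sole → essential)
  43 | 101011  (sole → essential)
  46 | 101110  (sole → essential)
  52 | -101-0,11-100,11010-
  54 | -101-0  (sole → essential)
  60 | 11-100  (sole → essential)
Essential prime implicants: --0001, -101-0, 0-01-0, 0000-1, 001-00, 100111, 101011, 101110, 11-100

9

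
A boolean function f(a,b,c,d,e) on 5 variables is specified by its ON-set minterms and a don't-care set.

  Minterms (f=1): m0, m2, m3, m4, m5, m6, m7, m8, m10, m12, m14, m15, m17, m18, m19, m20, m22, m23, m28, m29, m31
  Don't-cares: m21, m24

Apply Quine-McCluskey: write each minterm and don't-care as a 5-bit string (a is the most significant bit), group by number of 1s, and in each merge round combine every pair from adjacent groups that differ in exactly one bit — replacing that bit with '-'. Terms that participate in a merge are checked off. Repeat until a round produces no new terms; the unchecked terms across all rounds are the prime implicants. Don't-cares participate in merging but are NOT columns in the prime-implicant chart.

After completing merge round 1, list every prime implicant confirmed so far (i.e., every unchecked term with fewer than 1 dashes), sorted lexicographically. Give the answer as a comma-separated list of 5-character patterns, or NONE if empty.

NONE

Round 0: 00000✓ 00010✓ 00011✓ 00100✓ 00101✓ 00110✓ 00111✓ 01000✓ 01010✓ 01100✓ 01110✓ 01111✓ 10001✓ 10010✓ 10011✓ 10100✓ 10101✓ 10110✓ 10111✓ 11000✓ 11100✓ 11101✓ 11111✓
Round 1: -0010✓ -0011✓ -0100✓ -0101✓ -0110✓ -0111✓ -1000✓ -1100✓ -1111✓ 0-000✓ 0-010✓ 0-100✓ 0-110✓ 0-111✓ 00-00✓ 00-10✓ 00-11✓ 000-0✓ 0001-✓ 001-0✓ 001-1✓ 0010-✓ 0011-✓ 01-00✓ 01-10✓ 010-0✓ 011-0✓ 0111-✓ 1-100✓ 1-101✓ 1-111✓ 10-01✓ 10-10✓ 10-11✓ 100-1✓ 1001-✓ 101-0✓ 101-1✓ 1010-✓ 1011-✓ 11-00✓ 111-1✓ 1110-✓
Round 2: --100 --111 -0-10✓ -0-11✓ -001-✓ -01-0✓ -01-1✓ -010-✓ -011-✓ -1-00 0--00✓ 0--10✓ 0-0-0✓ 0-1-0✓ 0-11- 00--0✓ 00-1-✓ 001--✓ 01--0✓ 1-1-1 1-10- 10--1 10-1-✓ 101--✓
Round 3: -0-1- -01-- 0---0
PIs = {--100, --111, -0-1-, -01--, -1-00, 0---0, 0-11-, 1-1-1, 1-10-, 10--1}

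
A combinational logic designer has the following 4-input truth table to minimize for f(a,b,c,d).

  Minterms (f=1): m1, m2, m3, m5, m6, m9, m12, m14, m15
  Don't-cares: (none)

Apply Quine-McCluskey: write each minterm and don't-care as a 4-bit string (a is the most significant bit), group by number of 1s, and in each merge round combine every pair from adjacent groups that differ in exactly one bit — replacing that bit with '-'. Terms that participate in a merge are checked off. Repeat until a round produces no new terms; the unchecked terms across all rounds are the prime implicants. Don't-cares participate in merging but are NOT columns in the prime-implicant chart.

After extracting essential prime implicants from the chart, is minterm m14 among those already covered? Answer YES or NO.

size-2^0 implicants → 0001(✓)  0010(✓)  0011(✓)  0101(✓)  0110(✓)  1001(✓)  1100(✓)  1110(✓)  1111(✓)
size-2^1 implicants → -001  -110  0-01  0-10  00-1  001-  11-0  111-
Unchecked terms (primes): -001, -110, 0-01, 0-10, 00-1, 001-, 11-0, 111-
Minterm coverage:
  m1 ⊆ -001,0-01,00-1
  m2 ⊆ 0-10,001-
  m3 ⊆ 00-1,001-
  m5 ⊆ 0-01 [E]
  m6 ⊆ -110,0-10
  m9 ⊆ -001 [E]
  m12 ⊆ 11-0 [E]
  m14 ⊆ -110,11-0,111-
  m15 ⊆ 111- [E]
E = {-001, 0-01, 11-0, 111-}

YES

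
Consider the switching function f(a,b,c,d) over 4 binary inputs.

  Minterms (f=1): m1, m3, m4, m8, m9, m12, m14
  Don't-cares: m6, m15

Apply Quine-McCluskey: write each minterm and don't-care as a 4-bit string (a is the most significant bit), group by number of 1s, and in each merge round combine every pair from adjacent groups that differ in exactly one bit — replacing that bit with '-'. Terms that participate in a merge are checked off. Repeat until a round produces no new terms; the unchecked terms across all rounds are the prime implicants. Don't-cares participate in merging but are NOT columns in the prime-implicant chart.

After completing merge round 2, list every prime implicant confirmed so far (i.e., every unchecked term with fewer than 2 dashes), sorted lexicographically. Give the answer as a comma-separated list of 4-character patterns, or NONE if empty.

[col 0] 0001*, 0011*, 0100*, 0110*, 1000*, 1001*, 1100*, 1110*, 1111*
[col 1] -001, -100*, -110*, 00-1, 01-0*, 1-00, 100-, 11-0*, 111-
[col 2] -1-0
Prime implicants: -001, -1-0, 00-1, 1-00, 100-, 111-

-001, 00-1, 1-00, 100-, 111-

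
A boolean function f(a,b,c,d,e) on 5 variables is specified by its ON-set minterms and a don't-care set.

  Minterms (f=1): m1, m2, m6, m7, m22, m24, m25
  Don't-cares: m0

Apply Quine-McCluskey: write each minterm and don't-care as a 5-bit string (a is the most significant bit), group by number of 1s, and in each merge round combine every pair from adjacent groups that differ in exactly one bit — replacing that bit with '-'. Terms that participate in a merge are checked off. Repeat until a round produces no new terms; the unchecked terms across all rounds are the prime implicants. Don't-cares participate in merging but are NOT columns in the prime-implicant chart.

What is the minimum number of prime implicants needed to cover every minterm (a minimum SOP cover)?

Round 0: 00000✓ 00001✓ 00010✓ 00110✓ 00111✓ 10110✓ 11000✓ 11001✓
Round 1: -0110 00-10 000-0 0000- 0011- 1100-
PIs = {-0110, 00-10, 000-0, 0000-, 0011-, 1100-}
Coverage chart:
  m1: 0000- ←essential
  m2: 00-10,000-0
  m6: -0110,00-10,0011-
  m7: 0011- ←essential
  m22: -0110 ←essential
  m24: 1100- ←essential
  m25: 1100- ←essential
Essential: -0110, 0000-, 0011-, 1100-
Petrick residual → 00-10
Min cover (5 terms): b'cde' + a'b'de' + a'b'c'd' + a'b'cd + abc'd'

5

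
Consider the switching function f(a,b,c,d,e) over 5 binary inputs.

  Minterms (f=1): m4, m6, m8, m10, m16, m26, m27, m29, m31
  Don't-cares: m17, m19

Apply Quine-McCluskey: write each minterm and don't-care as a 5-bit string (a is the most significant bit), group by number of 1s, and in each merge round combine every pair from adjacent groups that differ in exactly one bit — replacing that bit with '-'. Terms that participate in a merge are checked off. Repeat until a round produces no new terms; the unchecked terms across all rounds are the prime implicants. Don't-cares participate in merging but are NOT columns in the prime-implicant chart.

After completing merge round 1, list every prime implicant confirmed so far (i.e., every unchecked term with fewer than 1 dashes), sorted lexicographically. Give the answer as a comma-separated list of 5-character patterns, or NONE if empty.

[col 0] 00100*, 00110*, 01000*, 01010*, 10000*, 10001*, 10011*, 11010*, 11011*, 11101*, 11111*
[col 1] -1010, 001-0, 010-0, 1-011, 100-1, 1000-, 11-11, 1101-, 111-1
Prime implicants: -1010, 001-0, 010-0, 1-011, 100-1, 1000-, 11-11, 1101-, 111-1

NONE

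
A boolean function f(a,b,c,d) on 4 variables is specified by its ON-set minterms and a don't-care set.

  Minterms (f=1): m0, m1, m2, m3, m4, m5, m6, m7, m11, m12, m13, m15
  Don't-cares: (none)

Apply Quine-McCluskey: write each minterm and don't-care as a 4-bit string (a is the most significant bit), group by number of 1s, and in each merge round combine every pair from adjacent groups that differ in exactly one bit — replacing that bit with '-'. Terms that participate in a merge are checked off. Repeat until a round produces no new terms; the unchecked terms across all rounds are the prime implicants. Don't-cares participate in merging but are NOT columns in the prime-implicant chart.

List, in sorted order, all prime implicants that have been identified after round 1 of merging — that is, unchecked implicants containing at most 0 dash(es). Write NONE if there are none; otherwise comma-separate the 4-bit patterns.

NONE

size-2^0 implicants → 0000(✓)  0001(✓)  0010(✓)  0011(✓)  0100(✓)  0101(✓)  0110(✓)  0111(✓)  1011(✓)  1100(✓)  1101(✓)  1111(✓)
size-2^1 implicants → -011(✓)  -100(✓)  -101(✓)  -111(✓)  0-00(✓)  0-01(✓)  0-10(✓)  0-11(✓)  00-0(✓)  00-1(✓)  000-(✓)  001-(✓)  01-0(✓)  01-1(✓)  010-(✓)  011-(✓)  1-11(✓)  11-1(✓)  110-(✓)
size-2^2 implicants → --11  -1-1  -10-  0--0(✓)  0--1(✓)  0-0-(✓)  0-1-(✓)  00--(✓)  01--(✓)
size-2^3 implicants → 0---
Unchecked terms (primes): --11, -1-1, -10-, 0---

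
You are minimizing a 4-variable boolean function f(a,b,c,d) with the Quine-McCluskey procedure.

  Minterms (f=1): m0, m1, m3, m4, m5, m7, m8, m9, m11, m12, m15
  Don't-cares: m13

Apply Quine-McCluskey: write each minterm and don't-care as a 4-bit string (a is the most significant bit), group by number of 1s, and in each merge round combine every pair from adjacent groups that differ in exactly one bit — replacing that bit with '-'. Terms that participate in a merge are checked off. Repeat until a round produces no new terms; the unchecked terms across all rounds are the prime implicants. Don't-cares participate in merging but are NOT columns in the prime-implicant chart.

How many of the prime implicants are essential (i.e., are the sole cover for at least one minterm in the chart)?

2

size-2^0 implicants → 0000(✓)  0001(✓)  0011(✓)  0100(✓)  0101(✓)  0111(✓)  1000(✓)  1001(✓)  1011(✓)  1100(✓)  1101(✓)  1111(✓)
size-2^1 implicants → -000(✓)  -001(✓)  -011(✓)  -100(✓)  -101(✓)  -111(✓)  0-00(✓)  0-01(✓)  0-11(✓)  00-1(✓)  000-(✓)  01-1(✓)  010-(✓)  1-00(✓)  1-01(✓)  1-11(✓)  10-1(✓)  100-(✓)  11-1(✓)  110-(✓)
size-2^2 implicants → --00(✓)  --01(✓)  --11(✓)  -0-1(✓)  -00-(✓)  -1-1(✓)  -10-(✓)  0--1(✓)  0-0-(✓)  1--1(✓)  1-0-(✓)
size-2^3 implicants → ---1  --0-
Unchecked terms (primes): ---1, --0-
Minterm coverage:
  m0 ⊆ --0- [E]
  m1 ⊆ ---1,--0-
  m3 ⊆ ---1 [E]
  m4 ⊆ --0- [E]
  m5 ⊆ ---1,--0-
  m7 ⊆ ---1 [E]
  m8 ⊆ --0- [E]
  m9 ⊆ ---1,--0-
  m11 ⊆ ---1 [E]
  m12 ⊆ --0- [E]
  m15 ⊆ ---1 [E]
E = {---1, --0-}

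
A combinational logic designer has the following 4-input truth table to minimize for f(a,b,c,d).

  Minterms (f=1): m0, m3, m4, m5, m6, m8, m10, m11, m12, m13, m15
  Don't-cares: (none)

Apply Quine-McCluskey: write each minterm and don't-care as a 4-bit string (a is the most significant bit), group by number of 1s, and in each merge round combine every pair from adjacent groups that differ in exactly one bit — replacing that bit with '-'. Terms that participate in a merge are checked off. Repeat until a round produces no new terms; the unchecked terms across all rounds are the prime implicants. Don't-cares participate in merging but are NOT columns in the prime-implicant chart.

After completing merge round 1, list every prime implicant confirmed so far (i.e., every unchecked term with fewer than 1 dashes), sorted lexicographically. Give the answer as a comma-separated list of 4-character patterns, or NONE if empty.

Round 0: 0000✓ 0011✓ 0100✓ 0101✓ 0110✓ 1000✓ 1010✓ 1011✓ 1100✓ 1101✓ 1111✓
Round 1: -000✓ -011 -100✓ -101✓ 0-00✓ 01-0 010-✓ 1-00✓ 1-11 10-0 101- 11-1 110-✓
Round 2: --00 -10-
PIs = {--00, -011, -10-, 01-0, 1-11, 10-0, 101-, 11-1}

NONE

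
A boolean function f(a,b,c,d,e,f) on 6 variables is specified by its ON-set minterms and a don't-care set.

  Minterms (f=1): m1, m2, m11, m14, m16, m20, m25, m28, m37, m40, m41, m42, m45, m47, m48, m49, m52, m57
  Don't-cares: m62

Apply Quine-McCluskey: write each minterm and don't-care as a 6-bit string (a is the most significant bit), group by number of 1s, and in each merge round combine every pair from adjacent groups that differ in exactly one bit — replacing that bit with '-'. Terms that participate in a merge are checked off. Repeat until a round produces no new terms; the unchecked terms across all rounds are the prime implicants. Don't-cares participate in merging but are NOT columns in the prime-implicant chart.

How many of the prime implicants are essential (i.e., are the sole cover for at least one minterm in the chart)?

10

size-2^0 implicants → 000001  000010  001011  001110  010000(✓)  010100(✓)  011001(✓)  011100(✓)  100101(✓)  101000(✓)  101001(✓)  101010(✓)  101101(✓)  101111(✓)  110000(✓)  110001(✓)  110100(✓)  111001(✓)  111110
size-2^1 implicants → -10000(✓)  -10100(✓)  -11001  01-100  010-00(✓)  1-1001  10-101  101-01  1010-0  10100-  1011-1  11-001  110-00(✓)  11000-
size-2^2 implicants → -10-00
Unchecked terms (primes): -10-00, -11001, 000001, 000010, 001011, 001110, 01-100, 1-1001, 10-101, 101-01, 1010-0, 10100-, 1011-1, 11-001, 11000-, 111110
Minterm coverage:
  m1 ⊆ 000001 [E]
  m2 ⊆ 000010 [E]
  m11 ⊆ 001011 [E]
  m14 ⊆ 001110 [E]
  m16 ⊆ -10-00 [E]
  m20 ⊆ -10-00,01-100
  m25 ⊆ -11001 [E]
  m28 ⊆ 01-100 [E]
  m37 ⊆ 10-101 [E]
  m40 ⊆ 1010-0,10100-
  m41 ⊆ 1-1001,101-01,10100-
  m42 ⊆ 1010-0 [E]
  m45 ⊆ 10-101,101-01,1011-1
  m47 ⊆ 1011-1 [E]
  m48 ⊆ -10-00,11000-
  m49 ⊆ 11-001,11000-
  m52 ⊆ -10-00 [E]
  m57 ⊆ -11001,1-1001,11-001
E = {-10-00, -11001, 000001, 000010, 001011, 001110, 01-100, 10-101, 1010-0, 1011-1}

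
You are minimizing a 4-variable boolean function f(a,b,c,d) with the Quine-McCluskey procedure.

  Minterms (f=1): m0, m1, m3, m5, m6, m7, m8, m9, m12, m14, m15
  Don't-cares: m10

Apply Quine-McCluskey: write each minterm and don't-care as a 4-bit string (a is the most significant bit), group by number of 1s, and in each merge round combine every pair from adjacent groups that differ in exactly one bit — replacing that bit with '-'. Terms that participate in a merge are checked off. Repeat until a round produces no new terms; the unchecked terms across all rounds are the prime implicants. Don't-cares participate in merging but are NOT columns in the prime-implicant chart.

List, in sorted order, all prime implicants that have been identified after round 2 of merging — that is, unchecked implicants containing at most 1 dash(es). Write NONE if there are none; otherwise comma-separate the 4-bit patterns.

NONE

Round 0: 0000✓ 0001✓ 0011✓ 0101✓ 0110✓ 0111✓ 1000✓ 1001✓ 1010✓ 1100✓ 1110✓ 1111✓
Round 1: -000✓ -001✓ -110✓ -111✓ 0-01✓ 0-11✓ 00-1✓ 000-✓ 01-1✓ 011-✓ 1-00✓ 1-10✓ 10-0✓ 100-✓ 11-0✓ 111-✓
Round 2: -00- -11- 0--1 1--0
PIs = {-00-, -11-, 0--1, 1--0}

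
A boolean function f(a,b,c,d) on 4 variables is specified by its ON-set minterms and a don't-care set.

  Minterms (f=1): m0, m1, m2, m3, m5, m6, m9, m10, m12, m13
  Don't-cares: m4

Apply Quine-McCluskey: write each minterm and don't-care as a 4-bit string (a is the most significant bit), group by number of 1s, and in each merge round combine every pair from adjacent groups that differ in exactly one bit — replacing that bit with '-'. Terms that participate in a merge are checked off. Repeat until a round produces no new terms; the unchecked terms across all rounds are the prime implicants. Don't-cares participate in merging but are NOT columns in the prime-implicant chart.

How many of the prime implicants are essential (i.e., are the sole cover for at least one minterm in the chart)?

5

Round 0: 0000✓ 0001✓ 0010✓ 0011✓ 0100✓ 0101✓ 0110✓ 1001✓ 1010✓ 1100✓ 1101✓
Round 1: -001✓ -010 -100✓ -101✓ 0-00✓ 0-01✓ 0-10✓ 00-0✓ 00-1✓ 000-✓ 001-✓ 01-0✓ 010-✓ 1-01✓ 110-✓
Round 2: --01 -10- 0--0 0-0- 00--
PIs = {--01, -010, -10-, 0--0, 0-0-, 00--}
Coverage chart:
  m0: 0--0,0-0-,00--
  m1: --01,0-0-,00--
  m2: -010,0--0,00--
  m3: 00-- ←essential
  m5: --01,-10-,0-0-
  m6: 0--0 ←essential
  m9: --01 ←essential
  m10: -010 ←essential
  m12: -10- ←essential
  m13: --01,-10-
Essential: --01, -010, -10-, 0--0, 00--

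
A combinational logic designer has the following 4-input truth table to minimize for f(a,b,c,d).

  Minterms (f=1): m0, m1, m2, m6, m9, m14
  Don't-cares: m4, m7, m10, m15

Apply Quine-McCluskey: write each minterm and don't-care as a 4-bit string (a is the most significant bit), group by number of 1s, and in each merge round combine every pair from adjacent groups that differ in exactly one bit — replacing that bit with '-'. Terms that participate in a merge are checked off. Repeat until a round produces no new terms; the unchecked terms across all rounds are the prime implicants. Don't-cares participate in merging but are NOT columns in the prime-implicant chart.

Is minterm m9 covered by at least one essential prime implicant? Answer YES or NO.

[col 0] 0000*, 0001*, 0010*, 0100*, 0110*, 0111*, 1001*, 1010*, 1110*, 1111*
[col 1] -001, -010*, -110*, -111*, 0-00*, 0-10*, 00-0*, 000-, 01-0*, 011-*, 1-10*, 111-*
[col 2] --10, -11-, 0--0
Prime implicants: --10, -001, -11-, 0--0, 000-
PI chart (minterm → PIs covering it):
  0 | 0--0,000-
  1 | -001,000-
  2 | --10,0--0
  6 | --10,-11-,0--0
  9 | -001  (sole → essential)
  14 | --10,-11-
Essential prime implicants: -001

YES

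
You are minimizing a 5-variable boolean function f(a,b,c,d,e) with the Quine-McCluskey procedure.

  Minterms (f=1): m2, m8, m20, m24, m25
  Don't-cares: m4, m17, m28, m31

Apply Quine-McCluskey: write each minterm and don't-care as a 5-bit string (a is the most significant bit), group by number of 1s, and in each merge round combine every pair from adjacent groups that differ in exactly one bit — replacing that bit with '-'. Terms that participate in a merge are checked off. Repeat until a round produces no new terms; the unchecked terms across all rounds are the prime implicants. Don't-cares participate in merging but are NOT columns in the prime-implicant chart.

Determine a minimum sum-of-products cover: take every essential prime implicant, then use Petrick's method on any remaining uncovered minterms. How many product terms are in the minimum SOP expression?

4

Round 0: 00010 00100✓ 01000✓ 10001✓ 10100✓ 11000✓ 11001✓ 11100✓ 11111
Round 1: -0100 -1000 1-001 1-100 11-00 1100-
PIs = {-0100, -1000, 00010, 1-001, 1-100, 11-00, 1100-, 11111}
Coverage chart:
  m2: 00010 ←essential
  m8: -1000 ←essential
  m20: -0100,1-100
  m24: -1000,11-00,1100-
  m25: 1-001,1100-
Essential: -1000, 00010
Petrick residual → -0100, 1-001
Min cover (4 terms): b'cd'e' + bc'd'e' + a'b'c'de' + ac'd'e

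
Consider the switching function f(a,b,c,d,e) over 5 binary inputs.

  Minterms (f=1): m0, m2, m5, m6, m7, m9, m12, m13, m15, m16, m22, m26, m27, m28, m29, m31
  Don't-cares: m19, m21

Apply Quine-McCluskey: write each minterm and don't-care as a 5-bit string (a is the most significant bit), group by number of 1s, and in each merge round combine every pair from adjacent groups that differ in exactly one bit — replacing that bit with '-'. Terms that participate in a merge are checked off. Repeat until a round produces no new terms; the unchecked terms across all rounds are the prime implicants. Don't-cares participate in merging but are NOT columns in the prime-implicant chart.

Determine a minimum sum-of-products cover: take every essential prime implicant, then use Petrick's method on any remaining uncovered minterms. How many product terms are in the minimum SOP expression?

size-2^0 implicants → 00000(✓)  00010(✓)  00101(✓)  00110(✓)  00111(✓)  01001(✓)  01100(✓)  01101(✓)  01111(✓)  10000(✓)  10011(✓)  10101(✓)  10110(✓)  11010(✓)  11011(✓)  11100(✓)  11101(✓)  11111(✓)
size-2^1 implicants → -0000  -0101(✓)  -0110  -1100(✓)  -1101(✓)  -1111(✓)  0-101(✓)  0-111(✓)  00-10  000-0  001-1(✓)  0011-  01-01  011-1(✓)  0110-(✓)  1-011  1-101(✓)  11-11  1101-  111-1(✓)  1110-(✓)
size-2^2 implicants → --101  -11-1  -110-  0-1-1
Unchecked terms (primes): --101, -0000, -0110, -11-1, -110-, 0-1-1, 00-10, 000-0, 0011-, 01-01, 1-011, 11-11, 1101-
Minterm coverage:
  m0 ⊆ -0000,000-0
  m2 ⊆ 00-10,000-0
  m5 ⊆ --101,0-1-1
  m6 ⊆ -0110,00-10,0011-
  m7 ⊆ 0-1-1,0011-
  m9 ⊆ 01-01 [E]
  m12 ⊆ -110- [E]
  m13 ⊆ --101,-11-1,-110-,0-1-1,01-01
  m15 ⊆ -11-1,0-1-1
  m16 ⊆ -0000 [E]
  m22 ⊆ -0110 [E]
  m26 ⊆ 1101- [E]
  m27 ⊆ 1-011,11-11,1101-
  m28 ⊆ -110- [E]
  m29 ⊆ --101,-11-1,-110-
  m31 ⊆ -11-1,11-11
E = {-0000, -0110, -110-, 01-01, 1101-}
Petrick residual → -11-1, 0-1-1, 00-10
Cover = b'c'd'e' + b'cde' + bce + bcd' + a'ce + a'b'de' + a'bd'e + abc'd  |cover|=8

8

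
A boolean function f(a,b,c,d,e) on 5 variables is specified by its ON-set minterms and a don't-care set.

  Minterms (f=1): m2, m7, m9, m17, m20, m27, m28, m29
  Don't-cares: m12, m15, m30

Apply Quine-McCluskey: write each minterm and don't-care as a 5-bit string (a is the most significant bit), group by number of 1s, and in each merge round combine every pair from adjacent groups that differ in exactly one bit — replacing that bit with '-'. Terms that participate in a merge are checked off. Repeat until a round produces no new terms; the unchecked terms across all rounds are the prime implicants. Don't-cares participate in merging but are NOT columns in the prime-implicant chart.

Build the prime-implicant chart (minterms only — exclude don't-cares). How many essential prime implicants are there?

7

size-2^0 implicants → 00010  00111(✓)  01001  01100(✓)  01111(✓)  10001  10100(✓)  11011  11100(✓)  11101(✓)  11110(✓)
size-2^1 implicants → -1100  0-111  1-100  111-0  1110-
Unchecked terms (primes): -1100, 0-111, 00010, 01001, 1-100, 10001, 11011, 111-0, 1110-
Minterm coverage:
  m2 ⊆ 00010 [E]
  m7 ⊆ 0-111 [E]
  m9 ⊆ 01001 [E]
  m17 ⊆ 10001 [E]
  m20 ⊆ 1-100 [E]
  m27 ⊆ 11011 [E]
  m28 ⊆ -1100,1-100,111-0,1110-
  m29 ⊆ 1110- [E]
E = {0-111, 00010, 01001, 1-100, 10001, 11011, 1110-}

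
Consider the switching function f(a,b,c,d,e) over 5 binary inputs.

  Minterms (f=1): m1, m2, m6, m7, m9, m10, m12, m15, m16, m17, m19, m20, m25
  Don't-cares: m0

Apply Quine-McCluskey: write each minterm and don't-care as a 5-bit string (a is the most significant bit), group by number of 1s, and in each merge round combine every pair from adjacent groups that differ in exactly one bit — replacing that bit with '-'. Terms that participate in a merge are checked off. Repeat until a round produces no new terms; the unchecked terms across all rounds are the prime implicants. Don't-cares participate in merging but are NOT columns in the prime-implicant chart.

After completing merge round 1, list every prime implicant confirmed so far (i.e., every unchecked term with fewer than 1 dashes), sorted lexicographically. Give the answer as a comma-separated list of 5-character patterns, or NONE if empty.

[col 0] 00000*, 00001*, 00010*, 00110*, 00111*, 01001*, 01010*, 01100, 01111*, 10000*, 10001*, 10011*, 10100*, 11001*
[col 1] -0000*, -0001*, -1001*, 0-001*, 0-010, 0-111, 00-10, 000-0, 0000-*, 0011-, 1-001*, 10-00, 100-1, 1000-*
[col 2] --001, -000-
Prime implicants: --001, -000-, 0-010, 0-111, 00-10, 000-0, 0011-, 01100, 10-00, 100-1

01100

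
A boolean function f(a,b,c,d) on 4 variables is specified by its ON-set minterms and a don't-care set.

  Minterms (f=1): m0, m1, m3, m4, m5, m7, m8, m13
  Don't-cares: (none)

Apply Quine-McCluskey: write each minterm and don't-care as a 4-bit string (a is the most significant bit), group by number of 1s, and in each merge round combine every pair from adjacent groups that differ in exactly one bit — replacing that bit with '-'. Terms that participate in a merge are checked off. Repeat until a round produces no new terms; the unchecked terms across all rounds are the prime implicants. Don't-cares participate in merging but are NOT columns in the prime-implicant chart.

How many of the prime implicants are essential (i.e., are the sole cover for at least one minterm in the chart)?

size-2^0 implicants → 0000(✓)  0001(✓)  0011(✓)  0100(✓)  0101(✓)  0111(✓)  1000(✓)  1101(✓)
size-2^1 implicants → -000  -101  0-00(✓)  0-01(✓)  0-11(✓)  00-1(✓)  000-(✓)  01-1(✓)  010-(✓)
size-2^2 implicants → 0--1  0-0-
Unchecked terms (primes): -000, -101, 0--1, 0-0-
Minterm coverage:
  m0 ⊆ -000,0-0-
  m1 ⊆ 0--1,0-0-
  m3 ⊆ 0--1 [E]
  m4 ⊆ 0-0- [E]
  m5 ⊆ -101,0--1,0-0-
  m7 ⊆ 0--1 [E]
  m8 ⊆ -000 [E]
  m13 ⊆ -101 [E]
E = {-000, -101, 0--1, 0-0-}

4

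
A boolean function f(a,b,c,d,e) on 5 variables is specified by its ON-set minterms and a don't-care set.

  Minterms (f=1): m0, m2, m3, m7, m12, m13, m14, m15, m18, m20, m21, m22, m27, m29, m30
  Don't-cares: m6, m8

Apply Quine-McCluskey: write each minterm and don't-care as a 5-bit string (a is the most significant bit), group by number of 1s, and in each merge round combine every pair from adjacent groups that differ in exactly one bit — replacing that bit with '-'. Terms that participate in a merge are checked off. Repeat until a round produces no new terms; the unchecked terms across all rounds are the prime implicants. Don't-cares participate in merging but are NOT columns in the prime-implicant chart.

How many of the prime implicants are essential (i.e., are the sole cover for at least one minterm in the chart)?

Round 0: 00000✓ 00010✓ 00011✓ 00110✓ 00111✓ 01000✓ 01100✓ 01101✓ 01110✓ 01111✓ 10010✓ 10100✓ 10101✓ 10110✓ 11011 11101✓ 11110✓
Round 1: -0010✓ -0110✓ -1101 -1110✓ 0-000 0-110✓ 0-111✓ 00-10✓ 00-11✓ 000-0 0001-✓ 0011-✓ 01-00 011-0✓ 011-1✓ 0110-✓ 0111-✓ 1-101 1-110✓ 10-10✓ 101-0 1010-
Round 2: --110 -0-10 0-11- 00-1- 011--
PIs = {--110, -0-10, -1101, 0-000, 0-11-, 00-1-, 000-0, 01-00, 011--, 1-101, 101-0, 1010-, 11011}
Coverage chart:
  m0: 0-000,000-0
  m2: -0-10,00-1-,000-0
  m3: 00-1- ←essential
  m7: 0-11-,00-1-
  m12: 01-00,011--
  m13: -1101,011--
  m14: --110,0-11-,011--
  m15: 0-11-,011--
  m18: -0-10 ←essential
  m20: 101-0,1010-
  m21: 1-101,1010-
  m22: --110,-0-10,101-0
  m27: 11011 ←essential
  m29: -1101,1-101
  m30: --110 ←essential
Essential: --110, -0-10, 00-1-, 11011

4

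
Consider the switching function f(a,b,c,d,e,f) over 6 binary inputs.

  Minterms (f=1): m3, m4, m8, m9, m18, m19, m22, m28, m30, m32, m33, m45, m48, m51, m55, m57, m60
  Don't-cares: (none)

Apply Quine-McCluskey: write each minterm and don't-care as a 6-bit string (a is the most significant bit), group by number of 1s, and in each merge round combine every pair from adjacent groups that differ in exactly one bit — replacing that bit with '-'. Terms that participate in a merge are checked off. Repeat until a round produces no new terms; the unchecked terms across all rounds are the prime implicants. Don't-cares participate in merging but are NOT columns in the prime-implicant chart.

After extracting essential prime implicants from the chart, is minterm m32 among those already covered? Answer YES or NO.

YES

Round 0: 000011✓ 000100 001000✓ 001001✓ 010010✓ 010011✓ 010110✓ 011100✓ 011110✓ 100000✓ 100001✓ 101101 110000✓ 110011✓ 110111✓ 111001 111100✓
Round 1: -10011 -11100 0-0011 00100- 01-110 010-10 01001- 0111-0 1-0000 10000- 110-11
PIs = {-10011, -11100, 0-0011, 000100, 00100-, 01-110, 010-10, 01001-, 0111-0, 1-0000, 10000-, 101101, 110-11, 111001}
Coverage chart:
  m3: 0-0011 ←essential
  m4: 000100 ←essential
  m8: 00100- ←essential
  m9: 00100- ←essential
  m18: 010-10,01001-
  m19: -10011,0-0011,01001-
  m22: 01-110,010-10
  m28: -11100,0111-0
  m30: 01-110,0111-0
  m32: 1-0000,10000-
  m33: 10000- ←essential
  m45: 101101 ←essential
  m48: 1-0000 ←essential
  m51: -10011,110-11
  m55: 110-11 ←essential
  m57: 111001 ←essential
  m60: -11100 ←essential
Essential: -11100, 0-0011, 000100, 00100-, 1-0000, 10000-, 101101, 110-11, 111001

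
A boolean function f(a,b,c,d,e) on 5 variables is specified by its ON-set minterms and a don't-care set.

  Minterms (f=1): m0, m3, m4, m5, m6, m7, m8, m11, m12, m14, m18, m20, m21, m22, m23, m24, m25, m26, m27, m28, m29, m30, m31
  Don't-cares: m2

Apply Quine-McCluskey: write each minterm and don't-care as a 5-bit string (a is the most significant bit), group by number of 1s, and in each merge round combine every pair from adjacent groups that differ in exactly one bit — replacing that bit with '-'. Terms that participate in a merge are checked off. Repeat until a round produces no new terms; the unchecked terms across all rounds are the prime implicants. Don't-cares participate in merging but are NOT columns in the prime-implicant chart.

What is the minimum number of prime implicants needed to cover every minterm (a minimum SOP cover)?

6

Round 0: 00000✓ 00010✓ 00011✓ 00100✓ 00101✓ 00110✓ 00111✓ 01000✓ 01011✓ 01100✓ 01110✓ 10010✓ 10100✓ 10101✓ 10110✓ 10111✓ 11000✓ 11001✓ 11010✓ 11011✓ 11100✓ 11101✓ 11110✓ 11111✓
Round 1: -0010✓ -0100✓ -0101✓ -0110✓ -0111✓ -1000✓ -1011 -1100✓ -1110✓ 0-000✓ 0-011 0-100✓ 0-110✓ 00-00✓ 00-10✓ 00-11✓ 000-0✓ 0001-✓ 001-0✓ 001-1✓ 0010-✓ 0011-✓ 01-00✓ 011-0✓ 1-010✓ 1-100✓ 1-101✓ 1-110✓ 1-111✓ 10-10✓ 101-0✓ 101-1✓ 1010-✓ 1011-✓ 11-00✓ 11-01✓ 11-10✓ 11-11✓ 110-0✓ 110-1✓ 1100-✓ 1101-✓ 111-0✓ 111-1✓ 1110-✓ 1111-✓
Round 2: --100✓ --110✓ -0-10 -01-0✓ -01-1✓ -010-✓ -011-✓ -1-00 -11-0✓ 0--00 0-1-0✓ 00--0 00-1- 001--✓ 1--10 1-1-0✓ 1-1-1✓ 1-10-✓ 1-11-✓ 101--✓ 11--0✓ 11--1✓ 11-0-✓ 11-1-✓ 110--✓ 111--✓
Round 3: --1-0 -01-- 1-1-- 11---
PIs = {--1-0, -0-10, -01--, -1-00, -1011, 0--00, 0-011, 00--0, 00-1-, 1--10, 1-1--, 11---}
Coverage chart:
  m0: 0--00,00--0
  m3: 0-011,00-1-
  m4: --1-0,-01--,0--00,00--0
  m5: -01-- ←essential
  m6: --1-0,-0-10,-01--,00--0,00-1-
  m7: -01--,00-1-
  m8: -1-00,0--00
  m11: -1011,0-011
  m12: --1-0,-1-00,0--00
  m14: --1-0 ←essential
  m18: -0-10,1--10
  m20: --1-0,-01--,1-1--
  m21: -01--,1-1--
  m22: --1-0,-0-10,-01--,1--10,1-1--
  m23: -01--,1-1--
  m24: -1-00,11---
  m25: 11--- ←essential
  m26: 1--10,11---
  m27: -1011,11---
  m28: --1-0,-1-00,1-1--,11---
  m29: 1-1--,11---
  m30: --1-0,1--10,1-1--,11---
  m31: 1-1--,11---
Essential: --1-0, -01--, 11---
Petrick residual → -0-10, 0--00, 0-011
Min cover (6 terms): ce' + b'de' + b'c + a'd'e' + a'c'de + ab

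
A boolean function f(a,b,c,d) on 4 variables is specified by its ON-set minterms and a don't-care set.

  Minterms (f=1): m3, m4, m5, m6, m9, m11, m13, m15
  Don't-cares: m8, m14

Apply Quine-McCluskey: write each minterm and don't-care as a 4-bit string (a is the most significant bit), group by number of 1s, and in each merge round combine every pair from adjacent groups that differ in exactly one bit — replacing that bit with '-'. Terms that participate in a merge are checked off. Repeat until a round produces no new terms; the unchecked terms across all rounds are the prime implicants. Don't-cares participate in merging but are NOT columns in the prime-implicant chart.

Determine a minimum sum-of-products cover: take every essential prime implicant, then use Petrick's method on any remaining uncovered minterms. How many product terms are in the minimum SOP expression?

[col 0] 0011*, 0100*, 0101*, 0110*, 1000*, 1001*, 1011*, 1101*, 1110*, 1111*
[col 1] -011, -101, -110, 01-0, 010-, 1-01*, 1-11*, 10-1*, 100-, 11-1*, 111-
[col 2] 1--1
Prime implicants: -011, -101, -110, 01-0, 010-, 1--1, 100-, 111-
PI chart (minterm → PIs covering it):
  3 | -011  (sole → essential)
  4 | 01-0,010-
  5 | -101,010-
  6 | -110,01-0
  9 | 1--1,100-
  11 | -011,1--1
  13 | -101,1--1
  15 | 1--1,111-
Essential prime implicants: -011
Petrick residual → -101, 01-0, 1--1
Minimum SOP uses 4 PIs: b'cd + bc'd + a'bd' + ad

4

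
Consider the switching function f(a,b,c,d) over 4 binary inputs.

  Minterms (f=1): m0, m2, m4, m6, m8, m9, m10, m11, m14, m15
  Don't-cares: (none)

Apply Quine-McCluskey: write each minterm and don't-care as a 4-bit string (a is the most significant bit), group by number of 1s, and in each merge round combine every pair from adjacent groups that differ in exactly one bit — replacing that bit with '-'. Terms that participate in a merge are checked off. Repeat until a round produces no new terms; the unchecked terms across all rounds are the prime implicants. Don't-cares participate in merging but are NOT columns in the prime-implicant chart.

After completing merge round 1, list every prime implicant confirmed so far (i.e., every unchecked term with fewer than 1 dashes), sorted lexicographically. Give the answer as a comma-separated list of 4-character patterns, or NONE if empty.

NONE

[col 0] 0000*, 0010*, 0100*, 0110*, 1000*, 1001*, 1010*, 1011*, 1110*, 1111*
[col 1] -000*, -010*, -110*, 0-00*, 0-10*, 00-0*, 01-0*, 1-10*, 1-11*, 10-0*, 10-1*, 100-*, 101-*, 111-*
[col 2] --10, -0-0, 0--0, 1-1-, 10--
Prime implicants: --10, -0-0, 0--0, 1-1-, 10--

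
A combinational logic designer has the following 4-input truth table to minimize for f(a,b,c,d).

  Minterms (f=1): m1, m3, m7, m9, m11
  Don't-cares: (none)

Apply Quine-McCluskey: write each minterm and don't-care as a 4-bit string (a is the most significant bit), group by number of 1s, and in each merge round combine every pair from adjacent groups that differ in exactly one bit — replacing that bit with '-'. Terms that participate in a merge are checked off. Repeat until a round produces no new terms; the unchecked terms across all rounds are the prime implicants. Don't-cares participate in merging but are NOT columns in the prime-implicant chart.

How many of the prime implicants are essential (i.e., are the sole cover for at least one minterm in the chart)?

2

size-2^0 implicants → 0001(✓)  0011(✓)  0111(✓)  1001(✓)  1011(✓)
size-2^1 implicants → -001(✓)  -011(✓)  0-11  00-1(✓)  10-1(✓)
size-2^2 implicants → -0-1
Unchecked terms (primes): -0-1, 0-11
Minterm coverage:
  m1 ⊆ -0-1 [E]
  m3 ⊆ -0-1,0-11
  m7 ⊆ 0-11 [E]
  m9 ⊆ -0-1 [E]
  m11 ⊆ -0-1 [E]
E = {-0-1, 0-11}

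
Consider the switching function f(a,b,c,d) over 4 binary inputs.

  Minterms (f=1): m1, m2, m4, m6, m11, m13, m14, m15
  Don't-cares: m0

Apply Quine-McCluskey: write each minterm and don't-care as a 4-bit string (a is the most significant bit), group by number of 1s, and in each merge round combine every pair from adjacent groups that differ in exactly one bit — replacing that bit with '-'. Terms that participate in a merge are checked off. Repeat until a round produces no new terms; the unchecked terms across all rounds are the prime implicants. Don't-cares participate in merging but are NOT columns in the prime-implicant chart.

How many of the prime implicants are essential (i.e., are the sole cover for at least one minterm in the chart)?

Round 0: 0000✓ 0001✓ 0010✓ 0100✓ 0110✓ 1011✓ 1101✓ 1110✓ 1111✓
Round 1: -110 0-00✓ 0-10✓ 00-0✓ 000- 01-0✓ 1-11 11-1 111-
Round 2: 0--0
PIs = {-110, 0--0, 000-, 1-11, 11-1, 111-}
Coverage chart:
  m1: 000- ←essential
  m2: 0--0 ←essential
  m4: 0--0 ←essential
  m6: -110,0--0
  m11: 1-11 ←essential
  m13: 11-1 ←essential
  m14: -110,111-
  m15: 1-11,11-1,111-
Essential: 0--0, 000-, 1-11, 11-1

4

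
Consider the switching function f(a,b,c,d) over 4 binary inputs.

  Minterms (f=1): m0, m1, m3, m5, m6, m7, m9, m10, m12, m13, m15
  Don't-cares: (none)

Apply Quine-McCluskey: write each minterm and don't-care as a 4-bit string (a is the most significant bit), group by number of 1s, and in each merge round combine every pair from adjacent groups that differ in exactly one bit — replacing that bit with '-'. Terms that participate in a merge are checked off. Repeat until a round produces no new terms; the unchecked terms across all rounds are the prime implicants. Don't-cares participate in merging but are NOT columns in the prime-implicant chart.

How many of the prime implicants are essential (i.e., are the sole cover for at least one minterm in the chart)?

7

Round 0: 0000✓ 0001✓ 0011✓ 0101✓ 0110✓ 0111✓ 1001✓ 1010 1100✓ 1101✓ 1111✓
Round 1: -001✓ -101✓ -111✓ 0-01✓ 0-11✓ 00-1✓ 000- 01-1✓ 011- 1-01✓ 11-1✓ 110-
Round 2: --01 -1-1 0--1
PIs = {--01, -1-1, 0--1, 000-, 011-, 1010, 110-}
Coverage chart:
  m0: 000- ←essential
  m1: --01,0--1,000-
  m3: 0--1 ←essential
  m5: --01,-1-1,0--1
  m6: 011- ←essential
  m7: -1-1,0--1,011-
  m9: --01 ←essential
  m10: 1010 ←essential
  m12: 110- ←essential
  m13: --01,-1-1,110-
  m15: -1-1 ←essential
Essential: --01, -1-1, 0--1, 000-, 011-, 1010, 110-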